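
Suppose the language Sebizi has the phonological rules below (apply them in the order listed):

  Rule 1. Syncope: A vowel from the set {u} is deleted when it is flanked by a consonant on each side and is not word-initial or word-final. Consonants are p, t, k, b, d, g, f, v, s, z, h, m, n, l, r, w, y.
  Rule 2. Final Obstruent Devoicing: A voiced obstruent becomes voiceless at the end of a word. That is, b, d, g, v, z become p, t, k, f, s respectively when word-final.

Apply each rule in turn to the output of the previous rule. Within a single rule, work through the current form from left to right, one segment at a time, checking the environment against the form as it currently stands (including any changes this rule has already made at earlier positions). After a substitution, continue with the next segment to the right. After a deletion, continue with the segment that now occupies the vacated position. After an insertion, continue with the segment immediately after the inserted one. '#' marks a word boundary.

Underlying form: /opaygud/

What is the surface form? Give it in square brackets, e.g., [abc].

[opaygt]

Rule 1 Syncope: [opaygud] → [opaygd]
Rule 2 Final Obstruent Devoicing: [opaygd] → [opaygt]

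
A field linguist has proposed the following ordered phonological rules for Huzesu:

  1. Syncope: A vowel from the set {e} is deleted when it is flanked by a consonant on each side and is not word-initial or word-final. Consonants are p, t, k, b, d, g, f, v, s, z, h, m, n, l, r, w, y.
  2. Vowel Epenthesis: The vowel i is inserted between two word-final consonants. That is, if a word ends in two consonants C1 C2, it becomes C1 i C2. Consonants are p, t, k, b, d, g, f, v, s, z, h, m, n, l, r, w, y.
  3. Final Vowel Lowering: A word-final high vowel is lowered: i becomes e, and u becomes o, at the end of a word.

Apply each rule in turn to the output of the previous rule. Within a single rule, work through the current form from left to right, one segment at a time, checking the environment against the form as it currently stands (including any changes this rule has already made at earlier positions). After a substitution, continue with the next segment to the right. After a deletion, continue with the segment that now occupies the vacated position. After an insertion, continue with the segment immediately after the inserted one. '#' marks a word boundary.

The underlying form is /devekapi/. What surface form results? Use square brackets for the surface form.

1 Syncope: [devekapi] → [dvkapi]
2 Vowel Epenthesis: no change — [dvkapi]
3 Final Vowel Lowering: [dvkapi] → [dvkape]

[dvkape]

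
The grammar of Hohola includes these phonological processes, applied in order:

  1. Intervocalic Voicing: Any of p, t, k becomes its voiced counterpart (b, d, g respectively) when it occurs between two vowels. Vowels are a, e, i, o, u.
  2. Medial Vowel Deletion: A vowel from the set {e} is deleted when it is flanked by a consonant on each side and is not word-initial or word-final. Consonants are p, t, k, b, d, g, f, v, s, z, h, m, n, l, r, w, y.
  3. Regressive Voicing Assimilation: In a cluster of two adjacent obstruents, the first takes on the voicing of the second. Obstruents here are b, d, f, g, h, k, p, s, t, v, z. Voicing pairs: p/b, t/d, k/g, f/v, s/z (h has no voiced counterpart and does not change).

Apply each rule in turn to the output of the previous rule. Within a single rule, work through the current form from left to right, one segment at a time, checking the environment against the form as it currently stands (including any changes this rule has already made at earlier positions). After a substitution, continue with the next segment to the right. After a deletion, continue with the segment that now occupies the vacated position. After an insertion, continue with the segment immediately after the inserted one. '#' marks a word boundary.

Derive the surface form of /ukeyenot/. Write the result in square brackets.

[ugynot]

1 Intervocalic Voicing: [ukeyenot] → [ugeyenot]
2 Medial Vowel Deletion: [ugeyenot] → [ugynot]
3 Regressive Voicing Assimilation: no change — [ugynot]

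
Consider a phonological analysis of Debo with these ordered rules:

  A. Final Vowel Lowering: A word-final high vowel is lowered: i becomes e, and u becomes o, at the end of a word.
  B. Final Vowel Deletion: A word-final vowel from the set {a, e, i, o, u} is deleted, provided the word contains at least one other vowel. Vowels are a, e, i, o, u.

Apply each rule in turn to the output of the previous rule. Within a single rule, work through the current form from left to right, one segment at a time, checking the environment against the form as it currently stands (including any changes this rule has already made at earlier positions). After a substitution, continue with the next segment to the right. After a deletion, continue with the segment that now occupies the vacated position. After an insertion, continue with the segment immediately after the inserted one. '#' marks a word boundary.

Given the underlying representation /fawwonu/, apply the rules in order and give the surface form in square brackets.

A Final Vowel Lowering: [fawwonu] → [fawwono]
B Final Vowel Deletion: [fawwono] → [fawwon]

[fawwon]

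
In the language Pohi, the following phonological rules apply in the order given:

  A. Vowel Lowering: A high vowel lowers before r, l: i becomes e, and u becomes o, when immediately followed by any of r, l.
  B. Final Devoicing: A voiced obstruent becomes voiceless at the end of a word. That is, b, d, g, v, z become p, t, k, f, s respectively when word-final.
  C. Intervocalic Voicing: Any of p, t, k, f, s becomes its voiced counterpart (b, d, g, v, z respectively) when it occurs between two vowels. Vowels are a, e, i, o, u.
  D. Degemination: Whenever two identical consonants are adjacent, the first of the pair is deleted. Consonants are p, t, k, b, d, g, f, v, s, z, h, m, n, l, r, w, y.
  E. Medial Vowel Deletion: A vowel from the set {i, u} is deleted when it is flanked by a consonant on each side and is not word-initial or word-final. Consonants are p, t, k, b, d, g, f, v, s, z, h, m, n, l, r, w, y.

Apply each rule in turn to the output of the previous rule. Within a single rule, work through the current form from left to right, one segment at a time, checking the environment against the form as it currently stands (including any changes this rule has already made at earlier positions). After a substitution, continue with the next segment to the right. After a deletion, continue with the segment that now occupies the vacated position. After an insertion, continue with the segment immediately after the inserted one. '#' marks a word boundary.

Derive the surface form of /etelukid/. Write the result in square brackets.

[edelgt]

A Vowel Lowering: no change — [etelukid]
B Final Devoicing: [etelukid] → [etelukit]
C Intervocalic Voicing: [etelukit] → [edelugit]
D Degemination: no change — [edelugit]
E Medial Vowel Deletion: [edelugit] → [edelgt]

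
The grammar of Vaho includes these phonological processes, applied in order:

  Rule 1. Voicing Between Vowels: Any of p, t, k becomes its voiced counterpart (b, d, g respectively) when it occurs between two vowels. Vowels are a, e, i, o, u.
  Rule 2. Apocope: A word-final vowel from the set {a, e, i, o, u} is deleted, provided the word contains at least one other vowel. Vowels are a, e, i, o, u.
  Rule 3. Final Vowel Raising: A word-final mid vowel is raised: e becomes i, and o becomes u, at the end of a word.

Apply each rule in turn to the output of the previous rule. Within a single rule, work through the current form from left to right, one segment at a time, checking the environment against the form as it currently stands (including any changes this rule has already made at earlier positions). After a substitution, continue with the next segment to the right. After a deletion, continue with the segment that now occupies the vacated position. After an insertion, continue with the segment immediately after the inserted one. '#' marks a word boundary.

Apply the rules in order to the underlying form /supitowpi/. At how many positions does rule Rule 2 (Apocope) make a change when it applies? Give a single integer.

Rule 1 Voicing Between Vowels: [supitowpi] → [subidowpi]
Rule 2 Apocope: [subidowpi] → [subidowp]
Rule 3 Final Vowel Raising: no change — [subidowp]
Rule Rule 2 changed 1 position(s).

1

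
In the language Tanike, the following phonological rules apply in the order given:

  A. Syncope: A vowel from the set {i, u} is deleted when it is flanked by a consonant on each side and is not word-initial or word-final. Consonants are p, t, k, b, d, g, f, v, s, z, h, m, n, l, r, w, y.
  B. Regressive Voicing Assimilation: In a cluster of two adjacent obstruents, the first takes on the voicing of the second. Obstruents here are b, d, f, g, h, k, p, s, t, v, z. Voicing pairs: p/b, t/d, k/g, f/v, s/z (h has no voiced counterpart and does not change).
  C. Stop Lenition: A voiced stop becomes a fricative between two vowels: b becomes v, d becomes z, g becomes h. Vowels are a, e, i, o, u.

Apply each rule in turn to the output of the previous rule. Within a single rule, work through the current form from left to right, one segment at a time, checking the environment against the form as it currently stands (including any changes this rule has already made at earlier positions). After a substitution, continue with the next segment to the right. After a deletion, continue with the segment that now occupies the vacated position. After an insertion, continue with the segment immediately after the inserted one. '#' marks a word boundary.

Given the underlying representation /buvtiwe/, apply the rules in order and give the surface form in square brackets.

A Syncope: [buvtiwe] → [bvtwe]
B Regressive Voicing Assimilation: [bvtwe] → [bftwe]
C Stop Lenition: no change — [bftwe]

[bftwe]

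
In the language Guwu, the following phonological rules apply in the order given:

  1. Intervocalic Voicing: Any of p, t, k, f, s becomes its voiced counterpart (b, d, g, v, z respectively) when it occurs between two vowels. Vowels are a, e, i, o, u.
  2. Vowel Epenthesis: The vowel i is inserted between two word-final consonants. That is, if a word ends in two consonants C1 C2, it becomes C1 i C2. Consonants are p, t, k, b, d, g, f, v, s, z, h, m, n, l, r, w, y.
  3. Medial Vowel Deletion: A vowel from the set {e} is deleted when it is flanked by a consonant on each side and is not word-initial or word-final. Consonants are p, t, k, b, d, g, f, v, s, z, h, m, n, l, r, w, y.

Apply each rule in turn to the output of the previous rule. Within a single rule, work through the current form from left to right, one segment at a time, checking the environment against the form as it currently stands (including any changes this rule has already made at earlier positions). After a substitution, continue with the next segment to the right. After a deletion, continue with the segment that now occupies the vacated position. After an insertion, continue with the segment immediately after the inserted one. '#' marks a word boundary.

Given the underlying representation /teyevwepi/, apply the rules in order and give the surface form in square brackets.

[tyvwbi]

1 Intervocalic Voicing: [teyevwepi] → [teyevwebi]
2 Vowel Epenthesis: no change — [teyevwebi]
3 Medial Vowel Deletion: [teyevwebi] → [tyvwbi]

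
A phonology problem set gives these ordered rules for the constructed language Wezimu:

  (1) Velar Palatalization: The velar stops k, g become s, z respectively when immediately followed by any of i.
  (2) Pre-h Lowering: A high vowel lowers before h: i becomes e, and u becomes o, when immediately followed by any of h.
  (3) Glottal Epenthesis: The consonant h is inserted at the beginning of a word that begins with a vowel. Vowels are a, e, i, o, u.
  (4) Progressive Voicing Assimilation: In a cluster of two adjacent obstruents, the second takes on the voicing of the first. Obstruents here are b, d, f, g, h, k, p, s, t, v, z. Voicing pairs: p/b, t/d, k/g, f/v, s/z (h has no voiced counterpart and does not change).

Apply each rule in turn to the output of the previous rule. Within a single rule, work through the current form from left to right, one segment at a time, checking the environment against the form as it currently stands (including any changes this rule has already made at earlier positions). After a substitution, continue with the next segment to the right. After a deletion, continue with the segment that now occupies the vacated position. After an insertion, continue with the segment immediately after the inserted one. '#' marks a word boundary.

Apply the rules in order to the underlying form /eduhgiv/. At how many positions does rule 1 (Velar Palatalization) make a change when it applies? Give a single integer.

(1) Velar Palatalization: [eduhgiv] → [eduhziv]
(2) Pre-h Lowering: [eduhziv] → [edohziv]
(3) Glottal Epenthesis: [edohziv] → [hedohziv]
(4) Progressive Voicing Assimilation: [hedohziv] → [hedohsiv]
Rule 1 changed 1 position(s).

1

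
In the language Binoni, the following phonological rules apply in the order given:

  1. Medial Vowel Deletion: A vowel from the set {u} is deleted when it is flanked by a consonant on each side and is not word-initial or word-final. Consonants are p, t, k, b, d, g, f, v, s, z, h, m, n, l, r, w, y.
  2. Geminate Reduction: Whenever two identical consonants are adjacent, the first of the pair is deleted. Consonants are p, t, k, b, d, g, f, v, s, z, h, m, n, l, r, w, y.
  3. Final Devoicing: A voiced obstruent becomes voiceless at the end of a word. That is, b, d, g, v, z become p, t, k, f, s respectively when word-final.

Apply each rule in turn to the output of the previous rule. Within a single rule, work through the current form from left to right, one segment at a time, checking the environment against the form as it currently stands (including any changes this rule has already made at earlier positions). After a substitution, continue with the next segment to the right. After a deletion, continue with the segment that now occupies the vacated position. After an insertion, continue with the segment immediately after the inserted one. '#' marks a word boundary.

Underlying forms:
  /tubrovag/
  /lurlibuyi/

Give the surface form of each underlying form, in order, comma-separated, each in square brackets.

[tbrovak], [lrlibyi]

/tubrovag/:
  1 Medial Vowel Deletion: [tubrovag] → [tbrovag]
  2 Geminate Reduction: no change — [tbrovag]
  3 Final Devoicing: [tbrovag] → [tbrovak]
/lurlibuyi/:
  1 Medial Vowel Deletion: [lurlibuyi] → [lrlibyi]
  2 Geminate Reduction: no change — [lrlibyi]
  3 Final Devoicing: no change — [lrlibyi]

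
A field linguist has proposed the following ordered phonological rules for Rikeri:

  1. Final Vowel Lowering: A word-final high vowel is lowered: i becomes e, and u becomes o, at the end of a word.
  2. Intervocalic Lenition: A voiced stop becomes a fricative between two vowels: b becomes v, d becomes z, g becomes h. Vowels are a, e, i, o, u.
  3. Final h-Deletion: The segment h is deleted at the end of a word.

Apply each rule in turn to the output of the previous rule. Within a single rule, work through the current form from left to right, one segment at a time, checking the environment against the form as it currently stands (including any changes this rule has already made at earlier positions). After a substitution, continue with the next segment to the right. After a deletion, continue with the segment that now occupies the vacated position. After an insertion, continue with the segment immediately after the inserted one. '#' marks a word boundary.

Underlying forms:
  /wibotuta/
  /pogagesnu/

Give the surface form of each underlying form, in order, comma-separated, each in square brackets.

/wibotuta/:
  1 Final Vowel Lowering: no change — [wibotuta]
  2 Intervocalic Lenition: [wibotuta] → [wivotuta]
  3 Final h-Deletion: no change — [wivotuta]
/pogagesnu/:
  1 Final Vowel Lowering: [pogagesnu] → [pogagesno]
  2 Intervocalic Lenition: [pogagesno] → [pohahesno]
  3 Final h-Deletion: no change — [pohahesno]

[wivotuta], [pohahesno]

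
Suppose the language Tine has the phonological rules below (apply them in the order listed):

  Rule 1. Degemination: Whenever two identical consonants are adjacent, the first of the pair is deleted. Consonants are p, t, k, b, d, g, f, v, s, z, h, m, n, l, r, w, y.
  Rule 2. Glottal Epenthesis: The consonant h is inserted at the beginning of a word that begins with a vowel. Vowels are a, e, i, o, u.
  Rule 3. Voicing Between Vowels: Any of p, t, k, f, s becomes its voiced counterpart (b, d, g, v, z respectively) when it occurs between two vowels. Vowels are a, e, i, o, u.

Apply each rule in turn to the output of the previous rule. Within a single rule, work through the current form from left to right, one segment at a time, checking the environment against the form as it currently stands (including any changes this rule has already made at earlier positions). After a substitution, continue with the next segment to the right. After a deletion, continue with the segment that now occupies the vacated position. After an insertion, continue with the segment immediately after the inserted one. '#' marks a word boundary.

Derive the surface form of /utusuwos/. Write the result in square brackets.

Rule 1 Degemination: no change — [utusuwos]
Rule 2 Glottal Epenthesis: [utusuwos] → [hutusuwos]
Rule 3 Voicing Between Vowels: [hutusuwos] → [huduzuwos]

[huduzuwos]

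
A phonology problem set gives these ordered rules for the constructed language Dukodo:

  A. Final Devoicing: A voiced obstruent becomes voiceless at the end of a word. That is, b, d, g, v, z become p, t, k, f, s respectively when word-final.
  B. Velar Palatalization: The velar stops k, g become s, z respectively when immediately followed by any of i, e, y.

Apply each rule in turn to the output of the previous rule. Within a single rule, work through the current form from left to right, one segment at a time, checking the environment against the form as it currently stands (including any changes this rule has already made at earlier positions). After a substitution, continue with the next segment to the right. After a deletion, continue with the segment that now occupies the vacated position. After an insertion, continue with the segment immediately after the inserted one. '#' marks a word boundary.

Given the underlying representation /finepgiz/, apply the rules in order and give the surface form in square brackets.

[finepzis]

A Final Devoicing: [finepgiz] → [finepgis]
B Velar Palatalization: [finepgis] → [finepzis]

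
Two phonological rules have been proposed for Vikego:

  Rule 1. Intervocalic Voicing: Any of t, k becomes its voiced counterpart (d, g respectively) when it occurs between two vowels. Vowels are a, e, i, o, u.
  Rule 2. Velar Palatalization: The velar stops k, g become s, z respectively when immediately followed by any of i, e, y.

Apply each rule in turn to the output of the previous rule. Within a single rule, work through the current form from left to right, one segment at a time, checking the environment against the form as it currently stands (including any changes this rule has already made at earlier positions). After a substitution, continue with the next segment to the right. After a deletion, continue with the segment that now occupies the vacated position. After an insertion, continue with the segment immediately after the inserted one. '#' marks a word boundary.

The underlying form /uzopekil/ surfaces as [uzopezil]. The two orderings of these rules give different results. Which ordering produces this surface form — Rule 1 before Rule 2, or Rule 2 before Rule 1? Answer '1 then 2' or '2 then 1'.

Order 1 then 2:
  1 Intervocalic Voicing: [uzopekil] → [uzopegil]
  2 Velar Palatalization: [uzopegil] → [uzopezil]
  result: [uzopezil]
Order 2 then 1:
  2 Velar Palatalization: [uzopekil] → [uzopesil]
  1 Intervocalic Voicing: no change — [uzopesil]
  result: [uzopesil]

1 then 2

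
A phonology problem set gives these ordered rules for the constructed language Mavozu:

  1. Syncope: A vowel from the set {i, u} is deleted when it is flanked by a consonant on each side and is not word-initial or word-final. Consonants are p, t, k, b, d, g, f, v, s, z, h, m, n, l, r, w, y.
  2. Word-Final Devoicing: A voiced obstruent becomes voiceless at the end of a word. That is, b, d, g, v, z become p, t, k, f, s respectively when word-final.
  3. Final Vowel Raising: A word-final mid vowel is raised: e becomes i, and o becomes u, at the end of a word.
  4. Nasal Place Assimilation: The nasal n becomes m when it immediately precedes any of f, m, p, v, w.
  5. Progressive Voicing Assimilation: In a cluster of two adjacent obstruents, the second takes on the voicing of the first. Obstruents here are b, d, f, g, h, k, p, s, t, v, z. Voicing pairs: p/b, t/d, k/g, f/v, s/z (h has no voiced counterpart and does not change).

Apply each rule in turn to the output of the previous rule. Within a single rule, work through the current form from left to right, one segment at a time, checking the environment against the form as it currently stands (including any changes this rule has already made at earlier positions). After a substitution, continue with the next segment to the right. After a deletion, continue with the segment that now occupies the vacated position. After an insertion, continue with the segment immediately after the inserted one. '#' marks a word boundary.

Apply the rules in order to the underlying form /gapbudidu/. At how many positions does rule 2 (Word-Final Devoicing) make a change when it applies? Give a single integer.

1 Syncope: [gapbudidu] → [gapbddu]
2 Word-Final Devoicing: no change — [gapbddu]
3 Final Vowel Raising: no change — [gapbddu]
4 Nasal Place Assimilation: no change — [gapbddu]
5 Progressive Voicing Assimilation: [gapbddu] → [gappttu]
Rule 2 changed 0 position(s).

0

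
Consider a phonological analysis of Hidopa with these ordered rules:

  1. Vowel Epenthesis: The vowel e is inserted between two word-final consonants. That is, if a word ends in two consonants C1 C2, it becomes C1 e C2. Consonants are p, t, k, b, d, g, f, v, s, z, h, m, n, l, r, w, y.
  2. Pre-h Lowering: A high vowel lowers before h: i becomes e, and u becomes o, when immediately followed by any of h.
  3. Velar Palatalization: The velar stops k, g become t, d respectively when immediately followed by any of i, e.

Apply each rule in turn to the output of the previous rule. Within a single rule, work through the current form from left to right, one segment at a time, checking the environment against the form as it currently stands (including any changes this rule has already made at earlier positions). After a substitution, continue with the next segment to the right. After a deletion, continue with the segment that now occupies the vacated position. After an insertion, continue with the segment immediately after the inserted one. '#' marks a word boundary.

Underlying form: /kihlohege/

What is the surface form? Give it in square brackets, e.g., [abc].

[tehlohede]

1 Vowel Epenthesis: no change — [kihlohege]
2 Pre-h Lowering: [kihlohege] → [kehlohege]
3 Velar Palatalization: [kehlohege] → [tehlohede]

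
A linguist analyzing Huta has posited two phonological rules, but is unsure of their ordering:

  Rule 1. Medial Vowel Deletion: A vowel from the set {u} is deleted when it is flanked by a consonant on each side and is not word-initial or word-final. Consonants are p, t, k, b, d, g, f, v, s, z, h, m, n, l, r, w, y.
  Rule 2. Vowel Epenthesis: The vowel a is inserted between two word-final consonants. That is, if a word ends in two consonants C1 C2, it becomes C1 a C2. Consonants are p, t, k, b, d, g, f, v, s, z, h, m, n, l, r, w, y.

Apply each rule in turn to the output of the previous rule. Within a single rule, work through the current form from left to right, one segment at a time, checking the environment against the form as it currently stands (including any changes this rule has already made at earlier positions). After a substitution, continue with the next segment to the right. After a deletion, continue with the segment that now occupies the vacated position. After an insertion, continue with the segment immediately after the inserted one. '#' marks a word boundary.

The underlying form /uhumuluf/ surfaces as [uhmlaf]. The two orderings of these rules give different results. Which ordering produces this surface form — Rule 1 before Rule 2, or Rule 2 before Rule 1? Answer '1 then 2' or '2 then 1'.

1 then 2

Order 1 then 2:
  1 Medial Vowel Deletion: [uhumuluf] → [uhmlf]
  2 Vowel Epenthesis: [uhmlf] → [uhmlaf]
  result: [uhmlaf]
Order 2 then 1:
  2 Vowel Epenthesis: no change — [uhumuluf]
  1 Medial Vowel Deletion: [uhumuluf] → [uhmlf]
  result: [uhmlf]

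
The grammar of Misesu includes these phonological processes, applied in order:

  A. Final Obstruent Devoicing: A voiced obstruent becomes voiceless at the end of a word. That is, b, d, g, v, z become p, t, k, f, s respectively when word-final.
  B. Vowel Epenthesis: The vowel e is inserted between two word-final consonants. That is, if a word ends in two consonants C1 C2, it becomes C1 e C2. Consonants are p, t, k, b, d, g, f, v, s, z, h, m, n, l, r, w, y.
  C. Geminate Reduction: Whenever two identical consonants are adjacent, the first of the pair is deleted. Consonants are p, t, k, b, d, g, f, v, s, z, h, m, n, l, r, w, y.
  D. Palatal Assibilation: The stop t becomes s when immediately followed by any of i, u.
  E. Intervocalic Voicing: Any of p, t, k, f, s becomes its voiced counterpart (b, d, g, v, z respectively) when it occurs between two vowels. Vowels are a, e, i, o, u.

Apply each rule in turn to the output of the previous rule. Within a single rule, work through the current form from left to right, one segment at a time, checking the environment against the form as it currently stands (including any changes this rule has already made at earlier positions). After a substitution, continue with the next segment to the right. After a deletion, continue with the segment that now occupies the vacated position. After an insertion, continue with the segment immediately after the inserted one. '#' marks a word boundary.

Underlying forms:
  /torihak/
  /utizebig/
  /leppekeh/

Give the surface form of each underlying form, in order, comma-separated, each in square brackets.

/torihak/:
  A Final Obstruent Devoicing: no change — [torihak]
  B Vowel Epenthesis: no change — [torihak]
  C Geminate Reduction: no change — [torihak]
  D Palatal Assibilation: no change — [torihak]
  E Intervocalic Voicing: no change — [torihak]
/utizebig/:
  A Final Obstruent Devoicing: [utizebig] → [utizebik]
  B Vowel Epenthesis: no change — [utizebik]
  C Geminate Reduction: no change — [utizebik]
  D Palatal Assibilation: [utizebik] → [usizebik]
  E Intervocalic Voicing: [usizebik] → [uzizebik]
/leppekeh/:
  A Final Obstruent Devoicing: no change — [leppekeh]
  B Vowel Epenthesis: no change — [leppekeh]
  C Geminate Reduction: [leppekeh] → [lepekeh]
  D Palatal Assibilation: no change — [lepekeh]
  E Intervocalic Voicing: [lepekeh] → [lebegeh]

[torihak], [uzizebik], [lebegeh]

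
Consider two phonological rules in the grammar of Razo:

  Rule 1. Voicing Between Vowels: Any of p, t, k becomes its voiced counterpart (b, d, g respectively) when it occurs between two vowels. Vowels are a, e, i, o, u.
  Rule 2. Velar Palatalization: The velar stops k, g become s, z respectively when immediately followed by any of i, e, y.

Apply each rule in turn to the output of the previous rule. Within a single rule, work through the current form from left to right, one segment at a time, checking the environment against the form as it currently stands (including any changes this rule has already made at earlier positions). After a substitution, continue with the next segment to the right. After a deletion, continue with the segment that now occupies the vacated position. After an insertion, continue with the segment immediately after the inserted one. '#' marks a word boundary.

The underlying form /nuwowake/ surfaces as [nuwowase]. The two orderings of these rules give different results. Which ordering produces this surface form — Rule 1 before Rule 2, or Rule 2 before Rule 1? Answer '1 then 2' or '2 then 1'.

Order 1 then 2:
  1 Voicing Between Vowels: [nuwowake] → [nuwowage]
  2 Velar Palatalization: [nuwowage] → [nuwowaze]
  result: [nuwowaze]
Order 2 then 1:
  2 Velar Palatalization: [nuwowake] → [nuwowase]
  1 Voicing Between Vowels: no change — [nuwowase]
  result: [nuwowase]

2 then 1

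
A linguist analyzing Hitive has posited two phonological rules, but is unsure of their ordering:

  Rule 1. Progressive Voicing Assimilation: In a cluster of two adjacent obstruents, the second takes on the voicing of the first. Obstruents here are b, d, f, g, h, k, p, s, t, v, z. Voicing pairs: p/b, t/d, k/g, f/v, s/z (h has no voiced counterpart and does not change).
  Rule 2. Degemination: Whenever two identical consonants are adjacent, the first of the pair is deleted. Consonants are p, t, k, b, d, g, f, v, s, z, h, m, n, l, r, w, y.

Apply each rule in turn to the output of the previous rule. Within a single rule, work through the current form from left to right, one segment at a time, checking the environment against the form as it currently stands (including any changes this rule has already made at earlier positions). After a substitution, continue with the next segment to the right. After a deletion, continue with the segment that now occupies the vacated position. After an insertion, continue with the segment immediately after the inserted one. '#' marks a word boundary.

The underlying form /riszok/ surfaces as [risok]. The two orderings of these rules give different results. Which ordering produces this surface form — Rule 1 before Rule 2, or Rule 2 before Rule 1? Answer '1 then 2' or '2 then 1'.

Order 1 then 2:
  1 Progressive Voicing Assimilation: [riszok] → [rissok]
  2 Degemination: [rissok] → [risok]
  result: [risok]
Order 2 then 1:
  2 Degemination: no change — [riszok]
  1 Progressive Voicing Assimilation: [riszok] → [rissok]
  result: [rissok]

1 then 2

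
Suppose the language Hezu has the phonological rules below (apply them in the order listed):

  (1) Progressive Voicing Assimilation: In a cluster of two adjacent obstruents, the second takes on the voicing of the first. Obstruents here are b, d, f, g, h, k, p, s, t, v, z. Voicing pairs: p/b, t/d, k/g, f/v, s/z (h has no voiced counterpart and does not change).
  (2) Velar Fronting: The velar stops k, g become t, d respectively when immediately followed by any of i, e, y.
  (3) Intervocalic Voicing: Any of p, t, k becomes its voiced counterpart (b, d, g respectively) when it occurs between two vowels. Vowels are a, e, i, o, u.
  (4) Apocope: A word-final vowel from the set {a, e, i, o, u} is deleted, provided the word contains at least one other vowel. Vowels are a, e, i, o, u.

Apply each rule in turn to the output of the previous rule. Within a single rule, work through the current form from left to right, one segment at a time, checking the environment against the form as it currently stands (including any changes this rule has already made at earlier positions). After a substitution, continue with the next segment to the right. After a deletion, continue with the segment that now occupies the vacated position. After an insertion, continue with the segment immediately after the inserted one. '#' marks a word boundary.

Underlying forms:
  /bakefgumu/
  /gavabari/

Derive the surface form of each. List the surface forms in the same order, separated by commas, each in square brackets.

/bakefgumu/:
  (1) Progressive Voicing Assimilation: [bakefgumu] → [bakefkumu]
  (2) Velar Fronting: [bakefkumu] → [batefkumu]
  (3) Intervocalic Voicing: [batefkumu] → [badefkumu]
  (4) Apocope: [badefkumu] → [badefkum]
/gavabari/:
  (1) Progressive Voicing Assimilation: no change — [gavabari]
  (2) Velar Fronting: no change — [gavabari]
  (3) Intervocalic Voicing: no change — [gavabari]
  (4) Apocope: [gavabari] → [gavabar]

[badefkum], [gavabar]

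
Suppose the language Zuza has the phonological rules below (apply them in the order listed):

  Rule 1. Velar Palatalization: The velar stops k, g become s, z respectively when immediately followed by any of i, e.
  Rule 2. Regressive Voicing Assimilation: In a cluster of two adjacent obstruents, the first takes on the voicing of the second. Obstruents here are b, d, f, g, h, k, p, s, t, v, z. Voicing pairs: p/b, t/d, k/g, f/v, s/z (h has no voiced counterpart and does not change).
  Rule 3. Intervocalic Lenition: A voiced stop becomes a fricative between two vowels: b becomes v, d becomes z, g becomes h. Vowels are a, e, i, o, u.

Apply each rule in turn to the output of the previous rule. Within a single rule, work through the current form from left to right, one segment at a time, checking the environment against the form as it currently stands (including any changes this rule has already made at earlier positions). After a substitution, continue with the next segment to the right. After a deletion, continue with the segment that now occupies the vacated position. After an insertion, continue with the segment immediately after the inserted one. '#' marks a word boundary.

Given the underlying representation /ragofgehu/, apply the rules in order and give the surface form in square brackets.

Rule 1 Velar Palatalization: [ragofgehu] → [ragofzehu]
Rule 2 Regressive Voicing Assimilation: [ragofzehu] → [ragovzehu]
Rule 3 Intervocalic Lenition: [ragovzehu] → [rahovzehu]

[rahovzehu]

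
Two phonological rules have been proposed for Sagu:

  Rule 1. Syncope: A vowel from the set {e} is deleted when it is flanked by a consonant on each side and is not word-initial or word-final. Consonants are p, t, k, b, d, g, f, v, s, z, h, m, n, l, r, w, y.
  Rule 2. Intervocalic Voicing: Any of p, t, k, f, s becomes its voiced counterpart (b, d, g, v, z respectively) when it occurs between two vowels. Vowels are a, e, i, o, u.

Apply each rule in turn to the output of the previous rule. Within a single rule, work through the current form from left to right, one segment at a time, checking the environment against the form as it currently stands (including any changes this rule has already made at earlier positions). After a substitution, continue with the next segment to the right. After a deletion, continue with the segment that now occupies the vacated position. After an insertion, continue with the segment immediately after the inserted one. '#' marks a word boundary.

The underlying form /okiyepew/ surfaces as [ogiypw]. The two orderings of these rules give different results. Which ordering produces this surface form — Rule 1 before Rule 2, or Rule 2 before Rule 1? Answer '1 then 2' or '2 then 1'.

1 then 2

Order 1 then 2:
  1 Syncope: [okiyepew] → [okiypw]
  2 Intervocalic Voicing: [okiypw] → [ogiypw]
  result: [ogiypw]
Order 2 then 1:
  2 Intervocalic Voicing: [okiyepew] → [ogiyebew]
  1 Syncope: [ogiyebew] → [ogiybw]
  result: [ogiybw]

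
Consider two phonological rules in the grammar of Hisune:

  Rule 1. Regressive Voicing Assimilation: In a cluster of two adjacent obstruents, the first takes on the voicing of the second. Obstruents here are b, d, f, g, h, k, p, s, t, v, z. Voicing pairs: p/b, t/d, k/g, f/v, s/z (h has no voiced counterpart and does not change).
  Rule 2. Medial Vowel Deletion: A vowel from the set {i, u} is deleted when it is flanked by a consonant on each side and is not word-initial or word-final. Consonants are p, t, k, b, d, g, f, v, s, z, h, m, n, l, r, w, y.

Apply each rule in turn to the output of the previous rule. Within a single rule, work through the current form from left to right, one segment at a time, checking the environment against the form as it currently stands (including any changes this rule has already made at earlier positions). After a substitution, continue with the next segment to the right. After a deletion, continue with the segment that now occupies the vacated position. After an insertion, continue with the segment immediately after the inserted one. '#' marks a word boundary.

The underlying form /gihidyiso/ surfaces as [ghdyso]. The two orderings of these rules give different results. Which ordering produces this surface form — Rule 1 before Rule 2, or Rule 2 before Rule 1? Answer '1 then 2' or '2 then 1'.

Order 1 then 2:
  1 Regressive Voicing Assimilation: no change — [gihidyiso]
  2 Medial Vowel Deletion: [gihidyiso] → [ghdyso]
  result: [ghdyso]
Order 2 then 1:
  2 Medial Vowel Deletion: [gihidyiso] → [ghdyso]
  1 Regressive Voicing Assimilation: [ghdyso] → [khdyso]
  result: [khdyso]

1 then 2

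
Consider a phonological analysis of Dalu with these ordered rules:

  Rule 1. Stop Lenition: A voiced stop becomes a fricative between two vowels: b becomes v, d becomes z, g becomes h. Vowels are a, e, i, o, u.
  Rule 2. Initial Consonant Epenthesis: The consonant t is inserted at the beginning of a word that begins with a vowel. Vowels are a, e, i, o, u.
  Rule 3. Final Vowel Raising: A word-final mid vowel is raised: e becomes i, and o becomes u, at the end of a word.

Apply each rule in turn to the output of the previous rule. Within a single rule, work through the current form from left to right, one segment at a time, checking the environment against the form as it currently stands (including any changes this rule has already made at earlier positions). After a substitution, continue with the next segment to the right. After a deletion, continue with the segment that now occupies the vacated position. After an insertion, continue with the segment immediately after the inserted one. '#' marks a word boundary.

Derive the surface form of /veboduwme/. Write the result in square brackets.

Rule 1 Stop Lenition: [veboduwme] → [vevozuwme]
Rule 2 Initial Consonant Epenthesis: no change — [vevozuwme]
Rule 3 Final Vowel Raising: [vevozuwme] → [vevozuwmi]

[vevozuwmi]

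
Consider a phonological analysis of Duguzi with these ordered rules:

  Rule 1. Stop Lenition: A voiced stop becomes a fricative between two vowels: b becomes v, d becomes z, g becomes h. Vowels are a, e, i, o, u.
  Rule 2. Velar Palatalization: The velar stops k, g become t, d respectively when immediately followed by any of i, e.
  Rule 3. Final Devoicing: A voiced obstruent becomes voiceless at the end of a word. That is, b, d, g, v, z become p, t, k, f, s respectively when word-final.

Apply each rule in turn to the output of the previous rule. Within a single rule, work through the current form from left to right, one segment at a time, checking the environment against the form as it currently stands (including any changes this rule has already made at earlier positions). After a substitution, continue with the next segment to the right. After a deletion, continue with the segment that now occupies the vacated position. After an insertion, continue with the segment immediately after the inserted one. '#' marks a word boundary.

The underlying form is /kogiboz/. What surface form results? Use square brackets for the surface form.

Rule 1 Stop Lenition: [kogiboz] → [kohivoz]
Rule 2 Velar Palatalization: no change — [kohivoz]
Rule 3 Final Devoicing: [kohivoz] → [kohivos]

[kohivos]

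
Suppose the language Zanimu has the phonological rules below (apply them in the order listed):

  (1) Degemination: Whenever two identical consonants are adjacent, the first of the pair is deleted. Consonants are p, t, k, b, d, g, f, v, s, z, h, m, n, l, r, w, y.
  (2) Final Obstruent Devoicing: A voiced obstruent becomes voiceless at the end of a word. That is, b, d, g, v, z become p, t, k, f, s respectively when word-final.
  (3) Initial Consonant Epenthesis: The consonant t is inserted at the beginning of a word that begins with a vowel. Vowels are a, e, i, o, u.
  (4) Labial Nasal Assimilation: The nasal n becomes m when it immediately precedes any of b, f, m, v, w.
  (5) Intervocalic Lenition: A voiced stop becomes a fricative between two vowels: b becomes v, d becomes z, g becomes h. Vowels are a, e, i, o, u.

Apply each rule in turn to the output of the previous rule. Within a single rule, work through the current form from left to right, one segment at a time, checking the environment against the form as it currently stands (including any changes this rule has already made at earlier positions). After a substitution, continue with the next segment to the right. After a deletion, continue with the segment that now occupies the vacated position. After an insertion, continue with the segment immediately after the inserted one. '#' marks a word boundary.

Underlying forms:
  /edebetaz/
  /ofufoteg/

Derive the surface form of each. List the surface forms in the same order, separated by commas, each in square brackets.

[tezevetas], [tofufotek]

/edebetaz/:
  (1) Degemination: no change — [edebetaz]
  (2) Final Obstruent Devoicing: [edebetaz] → [edebetas]
  (3) Initial Consonant Epenthesis: [edebetas] → [tedebetas]
  (4) Labial Nasal Assimilation: no change — [tedebetas]
  (5) Intervocalic Lenition: [tedebetas] → [tezevetas]
/ofufoteg/:
  (1) Degemination: no change — [ofufoteg]
  (2) Final Obstruent Devoicing: [ofufoteg] → [ofufotek]
  (3) Initial Consonant Epenthesis: [ofufotek] → [tofufotek]
  (4) Labial Nasal Assimilation: no change — [tofufotek]
  (5) Intervocalic Lenition: no change — [tofufotek]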